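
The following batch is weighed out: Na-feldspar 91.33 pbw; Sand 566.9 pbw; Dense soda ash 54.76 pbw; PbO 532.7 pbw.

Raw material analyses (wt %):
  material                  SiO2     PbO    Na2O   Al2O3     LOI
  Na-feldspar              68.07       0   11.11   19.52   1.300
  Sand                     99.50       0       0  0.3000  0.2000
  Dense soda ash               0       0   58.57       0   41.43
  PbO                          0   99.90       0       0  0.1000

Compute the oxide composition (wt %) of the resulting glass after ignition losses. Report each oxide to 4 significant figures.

All internal work carries full precision end to end; mid-chain values are displayed (rounded to 4 significant digits) within the worked lines. Every reported result takes a single rounding. All derived quantities (ignition loss, the four compositions, the yield, the totals, glass mass) are computed at exact precision from the batch weights per 1220 pbw of glass as given in question or answer.
Oxide masses out of the charge:
  SiO2: 91.33·0.6807 + 566.9·0.9950 = 626.2 pbw
  PbO: 532.7·0.9990 = 532.2 pbw
  Na2O: 91.33·0.1111 + 54.76·0.5857 = 42.22 pbw
  Al2O3: 91.33·0.1952 + 566.9·0.003000 = 19.53 pbw
LOI: 91.33·0.01300 + 566.9·0.002000 + 54.76·0.4143 + 532.7·0.001000 = 25.54 pbw
Glass = total batch minus LOI = 1246 − 25.54 = 1220 pbw (= the summed oxide contributions)
wt % = 100 × oxide mass / glass mass

Glass mass = 1220 pbw (batch 1246 − LOI 25.54).
Composition: SiO2 51.32%, PbO 43.61%, Na2O 3.460%, Al2O3 1.600%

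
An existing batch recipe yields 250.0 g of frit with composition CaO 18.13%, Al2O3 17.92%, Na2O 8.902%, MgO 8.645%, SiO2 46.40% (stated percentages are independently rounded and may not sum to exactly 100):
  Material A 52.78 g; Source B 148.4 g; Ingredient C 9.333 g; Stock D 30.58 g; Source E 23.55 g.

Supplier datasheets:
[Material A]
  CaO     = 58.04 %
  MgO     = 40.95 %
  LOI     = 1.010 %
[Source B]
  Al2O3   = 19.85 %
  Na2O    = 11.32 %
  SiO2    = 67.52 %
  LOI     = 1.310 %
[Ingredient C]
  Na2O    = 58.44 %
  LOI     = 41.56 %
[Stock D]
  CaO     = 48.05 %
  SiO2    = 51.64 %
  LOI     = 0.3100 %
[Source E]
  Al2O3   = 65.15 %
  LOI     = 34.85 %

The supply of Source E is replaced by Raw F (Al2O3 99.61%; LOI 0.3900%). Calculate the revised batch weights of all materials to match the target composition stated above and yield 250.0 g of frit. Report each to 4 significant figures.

Revised batch per 250.0 g frit:
  Material A: 52.78 g
  Source B: 148.4 g
  Ingredient C: 9.333 g
  Stock D: 30.58 g
  Raw F: 15.40 g
Total batch = 256.5 g; LOI loss = 6.511 g

In-progress results appear, with 4-significant-digit rounding, when written out. The working math keeps exact precision through every step — each reported value is rounded once only; derived quantities (ignition loss, the totals, the five compositions, the yield, glass mass) are computed using the weight values for 250.0 g of glass at full float precision, exactly as shown in problem or answer.
The oxide mass targets at 250.0 g frit:
  CaO: 18.13% × 250.0 = 45.32 g
  Al2O3: 17.92% × 250.0 = 44.80 g
  Na2O: 8.902% × 250.0 = 22.26 g
  MgO: 8.645% × 250.0 = 21.61 g
  SiO2: 46.40% × 250.0 = 116.0 g
Verifying the oxide balance applying the batch weights above, per the basis as stated (each sum matches its target mass exact up to rounding of places):
  CaO: 52.78·0.5804 + 30.58·0.4805 = 45.33 g (target 45.32 g)
  Al2O3: 148.4·0.1985 + 15.40·0.9961 = 44.80 g (target 44.80 g)
  Na2O: 148.4·0.1132 + 9.333·0.5844 = 22.25 g (target 22.26 g)
  MgO: 52.78·0.4095 = 21.61 g (target 21.61 g)
  SiO2: 148.4·0.6752 + 30.58·0.5164 = 116.0 g (target 116.0 g)
Glass-mass bookkeeping: total charge less LOI = 250.0 g (summing oxide targets gives 250.0 g; against the stated basis, 250.0 g — rounding explains the deltas).
Summing the batch: Σ batch = 256.5 g; LOI removed, Σ of batch·LOI: 6.511 g; yield, glass over the total, = 97.46%.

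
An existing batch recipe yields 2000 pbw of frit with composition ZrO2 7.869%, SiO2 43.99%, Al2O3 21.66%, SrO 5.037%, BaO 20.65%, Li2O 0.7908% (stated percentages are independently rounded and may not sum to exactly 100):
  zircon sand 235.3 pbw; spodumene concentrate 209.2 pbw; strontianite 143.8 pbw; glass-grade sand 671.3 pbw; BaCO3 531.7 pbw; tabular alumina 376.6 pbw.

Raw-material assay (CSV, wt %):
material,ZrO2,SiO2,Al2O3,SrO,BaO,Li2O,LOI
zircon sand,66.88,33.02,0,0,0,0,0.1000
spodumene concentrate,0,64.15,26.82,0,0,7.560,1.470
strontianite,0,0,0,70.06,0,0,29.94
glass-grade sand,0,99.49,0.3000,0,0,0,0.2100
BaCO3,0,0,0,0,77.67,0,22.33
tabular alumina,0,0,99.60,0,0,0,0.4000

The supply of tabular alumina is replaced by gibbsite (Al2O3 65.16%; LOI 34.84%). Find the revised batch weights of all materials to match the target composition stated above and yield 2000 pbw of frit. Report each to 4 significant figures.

Revised batch per 2000 pbw frit:
  zircon sand: 235.3 pbw
  spodumene concentrate: 209.2 pbw
  strontianite: 143.8 pbw
  glass-grade sand: 671.3 pbw
  BaCO3: 531.7 pbw
  gibbsite: 575.6 pbw
Total batch = 2367 pbw; LOI loss = 367.0 pbw

In-progress results are shown rounded to 4 significant digits as written. Exact precision is maintained from first step to last; a single rounding finalizes each reported figure; derived quantities, including six oxide percentages, LOI, yield, glass mass, totals, are re-derived from the weighed amounts per 2000 pbw of glass at full float precision, precisely as stated by the problem or answer text.
The oxide mass targets at 2000 pbw frit:
  ZrO2: 7.869% × 2000 = 157.4 pbw
  SiO2: 43.99% × 2000 = 879.8 pbw
  Al2O3: 21.66% × 2000 = 433.2 pbw
  SrO: 5.037% × 2000 = 100.7 pbw
  BaO: 20.65% × 2000 = 413.0 pbw
  Li2O: 0.7908% × 2000 = 15.82 pbw
Balance tally, oxide-wise, on the weights just shown, per the basis as stated (oxide sums agree with the targets given rounding of the digits):
  ZrO2: 235.3·0.6688 = 157.4 pbw (target 157.4 pbw)
  SiO2: 235.3·0.3302 + 209.2·0.6415 + 671.3·0.9949 = 879.8 pbw (target 879.8 pbw)
  Al2O3: 209.2·0.2682 + 671.3·0.003000 + 575.6·0.6516 = 433.2 pbw (target 433.2 pbw)
  SrO: 143.8·0.7006 = 100.7 pbw (target 100.7 pbw)
  BaO: 531.7·0.7767 = 413.0 pbw (target 413.0 pbw)
  Li2O: 209.2·0.07560 = 15.82 pbw (target 15.82 pbw)
Glass-mass bookkeeping: the batch minus its LOI: 2000 pbw (the Σ of target masses is 2000 pbw; basis as stated: 2000 pbw — a pure rounding effect).
Summing the batch: Σ batch = 2367 pbw; loss to ignition Σ batch·LOI = 367.0 pbw; as yield: glass ÷ batch → 84.49%.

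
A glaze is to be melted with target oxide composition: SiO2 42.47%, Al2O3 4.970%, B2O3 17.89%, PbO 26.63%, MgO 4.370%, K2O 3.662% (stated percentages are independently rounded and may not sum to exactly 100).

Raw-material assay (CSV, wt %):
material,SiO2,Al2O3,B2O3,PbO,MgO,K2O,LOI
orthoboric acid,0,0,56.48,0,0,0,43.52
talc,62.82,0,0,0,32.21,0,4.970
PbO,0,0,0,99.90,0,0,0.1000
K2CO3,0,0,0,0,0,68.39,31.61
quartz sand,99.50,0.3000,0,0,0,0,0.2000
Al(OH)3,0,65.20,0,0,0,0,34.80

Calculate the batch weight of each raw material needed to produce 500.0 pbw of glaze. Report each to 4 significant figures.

Working values appear, with 4-significant-figure rounding, in the printout — all arithmetic runs at exact precision in every operation — each reported number sees exactly one rounding — all derived quantities (glass mass, the six compositions, ignition loss, the yield, the totals) are carried from the batch weights on 500.0 pbw of glass in exact precision, as quoted within question or answer.
Oxide mass targets, per 500.0 pbw glaze:
  SiO2: 42.47% × 500.0 = 212.4 pbw
  Al2O3: 4.970% × 500.0 = 24.85 pbw
  B2O3: 17.89% × 500.0 = 89.45 pbw
  PbO: 26.63% × 500.0 = 133.2 pbw
  MgO: 4.370% × 500.0 = 21.85 pbw
  K2O: 3.662% × 500.0 = 18.31 pbw
Sums-versus-targets review working from each reported weight, under the basis named above (delivered sums recover each target given rounding of the digits):
  SiO2: 67.84·0.6282 + 170.6·0.9950 = 212.4 pbw (target 212.4 pbw)
  Al2O3: 170.6·0.003000 + 37.33·0.6520 = 24.85 pbw (target 24.85 pbw)
  B2O3: 158.4·0.5648 = 89.46 pbw (target 89.45 pbw)
  PbO: 133.3·0.9990 = 133.2 pbw (target 133.2 pbw)
  MgO: 67.84·0.3221 = 21.85 pbw (target 21.85 pbw)
  K2O: 26.77·0.6839 = 18.31 pbw (target 18.31 pbw)
Glass-mass bookkeeping: whole batch net of LOI = 500.0 pbw (summing oxide targets gives 500.0 pbw; basis as stated: 500.0 pbw — a pure rounding effect).
Summing the batch: Σ batch = 594.2 pbw; Σ batch·LOI gives LOI loss = 94.23 pbw; the yield ratio, glass ÷ batch: 84.14%.

Batch per 500.0 pbw glaze:
  orthoboric acid: 158.4 pbw
  talc: 67.84 pbw
  PbO: 133.3 pbw
  K2CO3: 26.77 pbw
  quartz sand: 170.6 pbw
  Al(OH)3: 37.33 pbw
Total batch = 594.2 pbw; LOI loss = 94.23 pbw; yield = 84.14%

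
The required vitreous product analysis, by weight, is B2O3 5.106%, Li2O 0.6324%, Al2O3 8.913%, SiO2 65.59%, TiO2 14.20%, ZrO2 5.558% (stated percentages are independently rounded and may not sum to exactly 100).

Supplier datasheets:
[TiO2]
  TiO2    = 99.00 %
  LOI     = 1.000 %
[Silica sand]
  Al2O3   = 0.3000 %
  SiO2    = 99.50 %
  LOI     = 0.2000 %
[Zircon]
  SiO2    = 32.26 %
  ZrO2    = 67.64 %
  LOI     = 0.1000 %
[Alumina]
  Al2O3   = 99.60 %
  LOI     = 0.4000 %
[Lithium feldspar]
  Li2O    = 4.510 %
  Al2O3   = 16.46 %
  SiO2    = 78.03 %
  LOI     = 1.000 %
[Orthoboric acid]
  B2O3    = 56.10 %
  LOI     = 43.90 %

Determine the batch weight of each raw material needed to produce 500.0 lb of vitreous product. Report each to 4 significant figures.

Batch per 500.0 lb vitreous product:
  TiO2: 71.72 lb
  Silica sand: 261.3 lb
  Zircon: 41.09 lb
  Alumina: 32.37 lb
  Lithium feldspar: 70.11 lb
  Orthoboric acid: 45.51 lb
Total batch = 522.1 lb; LOI loss = 22.09 lb; yield = 95.77%

In-progress results are shown rounded to four significant digits when written out — the working math keeps full precision all the way through. Exactly one rounding lands on each reported number; all derived quantities (the totals, the six compositions, LOI, glass mass, the yield) are computed starting from the weights for 500.0 lb of glass at full float precision, exactly as printed in the problem or answer text.
The oxide mass targets at 500.0 lb vitreous product:
  B2O3: 5.106% × 500.0 = 25.53 lb
  Li2O: 0.6324% × 500.0 = 3.162 lb
  Al2O3: 8.913% × 500.0 = 44.56 lb
  SiO2: 65.59% × 500.0 = 328.0 lb
  TiO2: 14.20% × 500.0 = 71.00 lb
  ZrO2: 5.558% × 500.0 = 27.79 lb
Per-oxide balance check applying the batch weights above, versus the basis set out (delivered sums recover each target given rounding of the digits):
  B2O3: 45.51·0.5610 = 25.53 lb (target 25.53 lb)
  Li2O: 70.11·0.04510 = 3.162 lb (target 3.162 lb)
  Al2O3: 261.3·0.003000 + 32.37·0.9960 + 70.11·0.1646 = 44.56 lb (target 44.56 lb)
  SiO2: 261.3·0.9950 + 41.09·0.3226 + 70.11·0.7803 = 328.0 lb (target 328.0 lb)
  TiO2: 71.72·0.9900 = 71.00 lb (target 71.00 lb)
  ZrO2: 41.09·0.6764 = 27.79 lb (target 27.79 lb)
Glass mass check: the batch minus its LOI: 500.0 lb (the targets, summed, come to 500.0 lb; basis as stated: 500.0 lb — any gap is answer rounding).
Summing the batch: Σ batch = 522.1 lb; Σ batch·LOI gives LOI loss = 22.09 lb; yield, glass over the total, = 95.77%.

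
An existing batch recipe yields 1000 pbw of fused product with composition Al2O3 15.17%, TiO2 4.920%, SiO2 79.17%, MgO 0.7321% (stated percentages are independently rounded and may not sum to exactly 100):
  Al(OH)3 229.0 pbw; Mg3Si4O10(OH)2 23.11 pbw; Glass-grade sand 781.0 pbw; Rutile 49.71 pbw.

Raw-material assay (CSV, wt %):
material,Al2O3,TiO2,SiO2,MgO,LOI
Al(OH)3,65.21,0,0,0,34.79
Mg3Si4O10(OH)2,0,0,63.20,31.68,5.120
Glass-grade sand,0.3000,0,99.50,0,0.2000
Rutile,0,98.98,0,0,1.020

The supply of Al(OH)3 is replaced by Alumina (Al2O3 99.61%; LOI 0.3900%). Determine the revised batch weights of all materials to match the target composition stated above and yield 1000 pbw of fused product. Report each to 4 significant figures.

In-progress results are displayed (rounded to 4 significant figures) on the page — the whole derivation holds exact precision through every step. Each reported value carries a single rounding; the derived quantities (net glass mass, the totals, four oxide percentages, the yield, ignition loss) are computed from the weighed amounts for 1000 pbw of glass in full float precision, as set out in the question or the answer.
Per-oxide target masses for 1000 pbw fused product:
  Al2O3: 15.17% × 1000 = 151.7 pbw
  TiO2: 4.920% × 1000 = 49.20 pbw
  SiO2: 79.17% × 1000 = 791.7 pbw
  MgO: 0.7321% × 1000 = 7.321 pbw
Sums-versus-targets review per the reported batch figures, versus the basis set out (oxide sums agree with the targets given rounding of the digits):
  Al2O3: 149.9·0.9961 + 781.0·0.003000 = 151.7 pbw (target 151.7 pbw)
  TiO2: 49.71·0.9898 = 49.20 pbw (target 49.20 pbw)
  SiO2: 23.11·0.6320 + 781.0·0.9950 = 791.7 pbw (target 791.7 pbw)
  MgO: 23.11·0.3168 = 7.321 pbw (target 7.321 pbw)
The glass-mass cross-check: total batch − LOI = 999.9 pbw (oxide target masses add up to 999.9 pbw; against the stated basis, 1000 pbw — rounding explains the deltas).
Summing the batch: Σ batch = 1004 pbw; LOI removed, Σ of batch·LOI: 3.837 pbw; yield, glass over the total, = 99.62%.

Revised batch per 1000 pbw fused product:
  Alumina: 149.9 pbw
  Mg3Si4O10(OH)2: 23.11 pbw
  Glass-grade sand: 781.0 pbw
  Rutile: 49.71 pbw
Total batch = 1004 pbw; LOI loss = 3.837 pbw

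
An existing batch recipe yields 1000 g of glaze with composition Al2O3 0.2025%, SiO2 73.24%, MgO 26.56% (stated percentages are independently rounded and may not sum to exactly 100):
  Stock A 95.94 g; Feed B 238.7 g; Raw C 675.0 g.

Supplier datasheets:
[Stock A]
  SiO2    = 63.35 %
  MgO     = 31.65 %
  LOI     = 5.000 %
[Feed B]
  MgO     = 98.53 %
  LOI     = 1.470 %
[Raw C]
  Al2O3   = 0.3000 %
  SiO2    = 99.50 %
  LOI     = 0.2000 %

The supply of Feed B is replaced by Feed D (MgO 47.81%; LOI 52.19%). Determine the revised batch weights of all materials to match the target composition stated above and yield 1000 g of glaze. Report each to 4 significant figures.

Revised batch per 1000 g glaze:
  Stock A: 95.94 g
  Feed D: 492.0 g
  Raw C: 675.0 g
Total batch = 1263 g; LOI loss = 262.9 g

Mid-chain values are shown with 4-significant-figure rounding in the working. All arithmetic keeps exact precision at all times — a single rounding completes each reported figure. The derived quantities (LOI, yield, totals, the three compositions, glass mass) are re-derived from the weighed amounts at 1000 g of glass at exact precision, as they appear in either problem or answer.
Oxide mass targets, per 1000 g glaze:
  Al2O3: 0.2025% × 1000 = 2.025 g
  SiO2: 73.24% × 1000 = 732.4 g
  MgO: 26.56% × 1000 = 265.6 g
Balance tally, oxide-wise, given the weights on record, at the basis given (each sum matches its target mass up to rounding of the answer):
  Al2O3: 675.0·0.003000 = 2.025 g (target 2.025 g)
  SiO2: 95.94·0.6335 + 675.0·0.9950 = 732.4 g (target 732.4 g)
  MgO: 95.94·0.3165 + 492.0·0.4781 = 265.6 g (target 265.6 g)
The glass-mass cross-check: the batch minus its LOI: 1000 g (targets for the oxides total 1000 g; with the basis standing at 1000 g — gaps are rounding artifacts).
Batch grand total — Σ batch = 1263 g; loss to ignition Σ batch·LOI = 262.9 g; yield: glass divided by total = 79.18%.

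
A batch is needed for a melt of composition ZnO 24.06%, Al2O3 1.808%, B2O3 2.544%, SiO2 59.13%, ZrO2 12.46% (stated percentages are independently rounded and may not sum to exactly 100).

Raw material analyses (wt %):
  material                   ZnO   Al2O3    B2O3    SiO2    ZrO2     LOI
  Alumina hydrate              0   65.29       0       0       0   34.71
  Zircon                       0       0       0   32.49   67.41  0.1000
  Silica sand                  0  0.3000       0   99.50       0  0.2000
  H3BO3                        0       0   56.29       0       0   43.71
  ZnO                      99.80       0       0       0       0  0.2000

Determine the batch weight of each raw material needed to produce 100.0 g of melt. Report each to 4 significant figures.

Batch per 100.0 g melt:
  Alumina hydrate: 2.524 g
  Zircon: 18.48 g
  Silica sand: 53.39 g
  H3BO3: 4.519 g
  ZnO: 24.11 g
Total batch = 103.0 g; LOI loss = 3.025 g; yield = 97.06%

Each numeric step runs at exact precision at all times. Values along the way are displayed, rounded to 4 significant digits, within the worked lines; every reported value is rounded only once. Derived quantities (yield, the five compositions, net glass mass, the totals, ignition loss) are rebuilt in exact precision from the batch weights for 100.0 g of glass, exactly as printed in either problem or answer.
Per-oxide target masses for 100.0 g melt:
  ZnO: 24.06% × 100.0 = 24.06 g
  Al2O3: 1.808% × 100.0 = 1.808 g
  B2O3: 2.544% × 100.0 = 2.544 g
  SiO2: 59.13% × 100.0 = 59.13 g
  ZrO2: 12.46% × 100.0 = 12.46 g
Balance tally, oxide-wise, from the weights as reported, at the basis given (oxide sums agree with the targets exact up to rounding of places):
  ZnO: 24.11·0.9980 = 24.06 g (target 24.06 g)
  Al2O3: 2.524·0.6529 + 53.39·0.003000 = 1.808 g (target 1.808 g)
  B2O3: 4.519·0.5629 = 2.544 g (target 2.544 g)
  SiO2: 18.48·0.3249 + 53.39·0.9950 = 59.13 g (target 59.13 g)
  ZrO2: 18.48·0.6741 = 12.46 g (target 12.46 g)
Glass-mass sanity pass: total charge less LOI = 100.0 g (summing oxide targets gives 100.0 g; versus the stated basis of 100.0 g — differing by rounding only).
Batch grand total — Σ batch = 103.0 g; loss to ignition Σ batch·LOI = 3.025 g; as yield: glass ÷ batch → 97.06%.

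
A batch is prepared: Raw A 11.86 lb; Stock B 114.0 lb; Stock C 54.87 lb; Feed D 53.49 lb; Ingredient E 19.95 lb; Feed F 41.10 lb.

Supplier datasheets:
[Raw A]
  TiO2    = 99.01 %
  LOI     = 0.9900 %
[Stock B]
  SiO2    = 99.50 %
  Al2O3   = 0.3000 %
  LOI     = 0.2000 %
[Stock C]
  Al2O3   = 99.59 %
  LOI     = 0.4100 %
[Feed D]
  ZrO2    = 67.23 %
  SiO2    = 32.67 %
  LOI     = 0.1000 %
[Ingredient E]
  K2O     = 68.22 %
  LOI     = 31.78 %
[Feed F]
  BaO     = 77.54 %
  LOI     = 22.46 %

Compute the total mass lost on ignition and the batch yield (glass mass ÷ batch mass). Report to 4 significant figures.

LOI loss = 16.20 lb; glass = 279.1 lb; yield = 94.52%

The intermediate values are printed rounded off to 4 significant figures at each printed step — each numeric step keeps exact precision in all steps — a single rounding completes each reported result; derived quantities are recomputed from the batch weights for 279.1 lb of glass at full precision (the totals, LOI, six oxide percentages, glass mass, the yield) as written in the problem or the answer.
Per-material ignition loss:
  Raw A: 11.86 × 0.009900 = 0.1174 lb
  Stock B: 114.0 × 0.002000 = 0.2280 lb
  Stock C: 54.87 × 0.004100 = 0.2250 lb
  Feed D: 53.49 × 0.001000 = 0.05349 lb
  Ingredient E: 19.95 × 0.3178 = 6.340 lb
  Feed F: 41.10 × 0.2246 = 9.231 lb
Total LOI = 16.20 lb
Glass = batch − LOI = 295.3 − 16.20 = 279.1 lb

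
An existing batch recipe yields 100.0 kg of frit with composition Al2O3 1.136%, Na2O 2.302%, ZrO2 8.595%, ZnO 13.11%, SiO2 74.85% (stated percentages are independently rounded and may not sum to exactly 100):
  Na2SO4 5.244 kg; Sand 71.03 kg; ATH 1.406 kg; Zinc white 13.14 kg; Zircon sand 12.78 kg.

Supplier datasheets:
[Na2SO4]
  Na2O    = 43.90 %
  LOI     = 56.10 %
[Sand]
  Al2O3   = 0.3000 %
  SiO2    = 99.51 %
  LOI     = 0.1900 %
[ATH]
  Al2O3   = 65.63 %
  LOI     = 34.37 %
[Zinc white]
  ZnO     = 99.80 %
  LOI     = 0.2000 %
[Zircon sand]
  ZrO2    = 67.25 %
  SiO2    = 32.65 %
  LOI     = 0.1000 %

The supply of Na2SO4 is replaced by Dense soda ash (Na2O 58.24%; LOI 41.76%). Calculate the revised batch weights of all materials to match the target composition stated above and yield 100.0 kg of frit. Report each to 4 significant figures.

Revised batch per 100.0 kg frit:
  Dense soda ash: 3.953 kg
  Sand: 71.03 kg
  ATH: 1.406 kg
  Zinc white: 13.14 kg
  Zircon sand: 12.78 kg
Total batch = 102.3 kg; LOI loss = 2.308 kg

The working math holds exact precision through every step. In-progress results appear (rounded to four significant digits) alongside each step — a single rounding yields every reported figure. Derived quantities, which include the five compositions, the yield, glass mass, the totals, ignition loss, are rebuilt at exact precision, as they appear in the question or the answer, starting from the weights on 100.0 kg of glass.
Target oxide masses per 100.0 kg frit:
  Al2O3: 1.136% × 100.0 = 1.136 kg
  Na2O: 2.302% × 100.0 = 2.302 kg
  ZrO2: 8.595% × 100.0 = 8.595 kg
  ZnO: 13.11% × 100.0 = 13.11 kg
  SiO2: 74.85% × 100.0 = 74.85 kg
Sums-versus-targets review on the weights just shown, relative to the basis at hand (target by target, the sums agree net of answer rounding effects):
  Al2O3: 71.03·0.003000 + 1.406·0.6563 = 1.136 kg (target 1.136 kg)
  Na2O: 3.953·0.5824 = 2.302 kg (target 2.302 kg)
  ZrO2: 12.78·0.6725 = 8.595 kg (target 8.595 kg)
  ZnO: 13.14·0.9980 = 13.11 kg (target 13.11 kg)
  SiO2: 71.03·0.9951 + 12.78·0.3265 = 74.85 kg (target 74.85 kg)
The glass-mass cross-check: total charge less LOI = 100.0 kg (oxide target masses add up to 99.99 kg; versus the stated basis of 100.0 kg — a pure rounding effect).
Batch grand total — Σ batch = 102.3 kg; the LOI term Σ batch·LOI equals 2.308 kg; yield: glass divided by total = 97.74%.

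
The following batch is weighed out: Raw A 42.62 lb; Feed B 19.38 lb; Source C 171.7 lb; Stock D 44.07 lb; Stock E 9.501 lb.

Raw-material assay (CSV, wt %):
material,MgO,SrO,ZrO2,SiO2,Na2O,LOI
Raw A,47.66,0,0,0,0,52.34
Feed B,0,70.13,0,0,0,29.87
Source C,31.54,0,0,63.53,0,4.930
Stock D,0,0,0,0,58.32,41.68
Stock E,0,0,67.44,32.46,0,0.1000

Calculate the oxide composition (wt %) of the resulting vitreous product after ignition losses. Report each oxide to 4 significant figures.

The whole derivation runs at full precision from first step to last — intermediates are shown rounded to four significant figures as written — every reported figure takes a single rounding; the derived quantities, including the yield, glass mass, LOI, the five compositions, totals, are computed from the batch weights for 232.3 lb of glass at full float precision, as quoted within the problem or the answer.
Oxide-by-oxide delivered mass:
  MgO: 42.62·0.4766 + 171.7·0.3154 = 74.47 lb
  SrO: 19.38·0.7013 = 13.59 lb
  ZrO2: 9.501·0.6744 = 6.407 lb
  SiO2: 171.7·0.6353 + 9.501·0.3246 = 112.2 lb
  Na2O: 44.07·0.5832 = 25.70 lb
LOI: 42.62·0.5234 + 19.38·0.2987 + 171.7·0.04930 + 44.07·0.4168 + 9.501·0.001000 = 54.94 lb
Glass mass = batch − LOI = 287.3 − 54.94 = 232.3 lb (matching Σ of the oxides)
each wt % is 100 × oxide ÷ glass

Glass mass = 232.3 lb (batch 287.3 − LOI 54.94).
Composition: MgO 32.05%, SrO 5.850%, ZrO2 2.758%, SiO2 48.28%, Na2O 11.06%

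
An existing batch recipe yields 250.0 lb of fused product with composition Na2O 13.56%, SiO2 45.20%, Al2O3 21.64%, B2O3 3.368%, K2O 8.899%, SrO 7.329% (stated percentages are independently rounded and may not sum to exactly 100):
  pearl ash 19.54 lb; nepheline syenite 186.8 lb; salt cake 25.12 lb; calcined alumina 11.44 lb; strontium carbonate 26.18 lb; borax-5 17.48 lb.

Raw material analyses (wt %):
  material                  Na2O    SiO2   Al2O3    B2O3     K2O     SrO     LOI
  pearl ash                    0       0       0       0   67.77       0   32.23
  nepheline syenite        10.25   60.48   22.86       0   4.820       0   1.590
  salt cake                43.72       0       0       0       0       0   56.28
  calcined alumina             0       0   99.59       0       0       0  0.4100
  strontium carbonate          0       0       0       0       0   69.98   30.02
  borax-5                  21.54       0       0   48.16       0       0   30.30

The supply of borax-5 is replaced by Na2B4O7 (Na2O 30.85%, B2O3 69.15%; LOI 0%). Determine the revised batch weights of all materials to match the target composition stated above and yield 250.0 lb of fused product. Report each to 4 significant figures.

Revised batch per 250.0 lb fused product:
  pearl ash: 19.54 lb
  nepheline syenite: 186.8 lb
  salt cake: 25.14 lb
  calcined alumina: 11.44 lb
  strontium carbonate: 26.18 lb
  Na2B4O7: 12.18 lb
Total batch = 281.3 lb; LOI loss = 31.32 lb

Mid-chain values are printed, rounded to 4 significant figures, when written out. All arithmetic carries full precision through every step — each reported result sees exactly one rounding — derived quantities, which include ignition loss, glass mass, the six compositions, the totals, yield, are carried at full precision, as written in question or answer, starting from the weights at 250.0 lb of glass.
Oxide-by-oxide targets in 250.0 lb fused product:
  Na2O: 13.56% × 250.0 = 33.90 lb
  SiO2: 45.20% × 250.0 = 113.0 lb
  Al2O3: 21.64% × 250.0 = 54.10 lb
  B2O3: 3.368% × 250.0 = 8.420 lb
  K2O: 8.899% × 250.0 = 22.25 lb
  SrO: 7.329% × 250.0 = 18.32 lb
A balance pass over the oxides, given the weights on record, at the basis given (sum by sum, the targets are met once rounding is allowed for):
  Na2O: 186.8·0.1025 + 25.14·0.4372 + 12.18·0.3085 = 33.90 lb (target 33.90 lb)
  SiO2: 186.8·0.6048 = 113.0 lb (target 113.0 lb)
  Al2O3: 186.8·0.2286 + 11.44·0.9959 = 54.10 lb (target 54.10 lb)
  B2O3: 12.18·0.6915 = 8.422 lb (target 8.420 lb)
  K2O: 19.54·0.6777 + 186.8·0.04820 = 22.25 lb (target 22.25 lb)
  SrO: 26.18·0.6998 = 18.32 lb (target 18.32 lb)
Mass balance on the glass: total batch − LOI = 250.0 lb (summing oxide targets gives 250.0 lb; against the stated basis, 250.0 lb — a pure rounding effect).
Whole-batch sum: Σ batch = 281.3 lb; ignition loss, Σ(batch × LOI) = 31.32 lb; yield: glass divided by total = 88.86%.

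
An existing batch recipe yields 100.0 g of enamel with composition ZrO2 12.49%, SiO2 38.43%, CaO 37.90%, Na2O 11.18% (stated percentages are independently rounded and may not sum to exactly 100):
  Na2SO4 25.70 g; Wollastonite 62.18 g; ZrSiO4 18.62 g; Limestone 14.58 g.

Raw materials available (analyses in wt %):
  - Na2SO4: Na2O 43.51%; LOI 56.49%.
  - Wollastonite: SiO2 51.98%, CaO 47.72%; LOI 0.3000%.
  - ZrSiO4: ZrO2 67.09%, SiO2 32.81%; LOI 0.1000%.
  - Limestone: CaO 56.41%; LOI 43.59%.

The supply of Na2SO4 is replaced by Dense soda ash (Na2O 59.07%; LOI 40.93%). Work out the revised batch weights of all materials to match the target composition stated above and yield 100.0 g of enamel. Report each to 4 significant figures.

The intermediate values are printed rounded to four significant figures alongside each step. Full float precision is carried from first step to last — exactly one rounding is applied to every reported figure — derived quantities (four oxide percentages, the totals, glass mass, LOI, yield) are recomputed at exact precision starting from the weights on 100.0 g of glass, as given in the problem or the answer.
Target oxide masses per 100.0 g enamel:
  ZrO2: 12.49% × 100.0 = 12.49 g
  SiO2: 38.43% × 100.0 = 38.43 g
  CaO: 37.90% × 100.0 = 37.90 g
  Na2O: 11.18% × 100.0 = 11.18 g
Mass-balance tally per oxide given the weights on record, versus the basis set out (summed amounts equal target values exact up to rounding of places):
  ZrO2: 18.62·0.6709 = 12.49 g (target 12.49 g)
  SiO2: 62.18·0.5198 + 18.62·0.3281 = 38.43 g (target 38.43 g)
  CaO: 62.18·0.4772 + 14.58·0.5641 = 37.90 g (target 37.90 g)
  Na2O: 18.93·0.5907 = 11.18 g (target 11.18 g)
Glass-mass sanity pass: batch total minus LOI = 100.0 g (summing oxide targets gives 100.0 g; basis as stated: 100.0 g — differing by rounding only).
Adding the batch up: Σ batch = 114.3 g; the LOI term Σ batch·LOI equals 14.31 g; yield = glass ÷ total batch = 87.48%.

Revised batch per 100.0 g enamel:
  Dense soda ash: 18.93 g
  Wollastonite: 62.18 g
  ZrSiO4: 18.62 g
  Limestone: 14.58 g
Total batch = 114.3 g; LOI loss = 14.31 g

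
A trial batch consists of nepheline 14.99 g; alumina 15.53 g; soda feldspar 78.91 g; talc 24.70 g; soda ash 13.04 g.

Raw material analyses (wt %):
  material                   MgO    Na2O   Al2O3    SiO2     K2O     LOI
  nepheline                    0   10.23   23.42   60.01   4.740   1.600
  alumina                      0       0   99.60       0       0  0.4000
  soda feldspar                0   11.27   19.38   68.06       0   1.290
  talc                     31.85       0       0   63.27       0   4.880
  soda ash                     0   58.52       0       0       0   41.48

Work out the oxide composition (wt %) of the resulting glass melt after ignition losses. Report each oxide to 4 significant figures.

Every computation runs at full float precision through every step; in-progress results are shown rounded to four significant figures on the page — a single rounding completes each reported value — derived quantities are carried in full precision (totals, the five compositions, yield, net glass mass, LOI) from the batch weights per 139.2 g of glass precisely as stated by the question or the answer.
Delivered oxide masses:
  MgO: 24.70·0.3185 = 7.867 g
  Na2O: 14.99·0.1023 + 78.91·0.1127 + 13.04·0.5852 = 18.06 g
  Al2O3: 14.99·0.2342 + 15.53·0.9960 + 78.91·0.1938 = 34.27 g
  SiO2: 14.99·0.6001 + 78.91·0.6806 + 24.70·0.6327 = 78.33 g
  K2O: 14.99·0.04740 = 0.7105 g
LOI: 14.99·0.01600 + 15.53·0.004000 + 78.91·0.01290 + 24.70·0.04880 + 13.04·0.4148 = 7.934 g
Glass mass = batch − LOI = 147.2 − 7.934 = 139.2 g (the oxide masses sum to this)
each wt % is 100 × oxide ÷ glass

Glass mass = 139.2 g (batch 147.2 − LOI 7.934).
Composition: MgO 5.650%, Na2O 12.97%, Al2O3 24.61%, SiO2 56.26%, K2O 0.5103%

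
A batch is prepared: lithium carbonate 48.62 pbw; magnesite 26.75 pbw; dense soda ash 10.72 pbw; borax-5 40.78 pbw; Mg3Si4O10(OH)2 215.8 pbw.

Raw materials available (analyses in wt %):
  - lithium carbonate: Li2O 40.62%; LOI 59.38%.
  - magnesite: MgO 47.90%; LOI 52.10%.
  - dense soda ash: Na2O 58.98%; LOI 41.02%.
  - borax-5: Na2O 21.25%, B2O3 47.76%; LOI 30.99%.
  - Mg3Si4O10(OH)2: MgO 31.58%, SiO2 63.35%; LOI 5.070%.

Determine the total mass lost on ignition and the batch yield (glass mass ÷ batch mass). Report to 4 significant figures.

LOI loss = 70.78 pbw; glass = 271.9 pbw; yield = 79.34%

Every computation keeps full precision throughout; intermediates appear, rounded to 4 significant digits, on the page. Each reported number is rounded once only. The derived quantities (the five compositions, net glass mass, ignition loss, the yield, totals) are rebuilt at exact precision using the weight values per 271.9 pbw of glass, as set out in the problem or the answer.
Ignition loss by material:
  lithium carbonate: 48.62 × 0.5938 = 28.87 pbw
  magnesite: 26.75 × 0.5210 = 13.94 pbw
  dense soda ash: 10.72 × 0.4102 = 4.397 pbw
  borax-5: 40.78 × 0.3099 = 12.64 pbw
  Mg3Si4O10(OH)2: 215.8 × 0.05070 = 10.94 pbw
Total LOI = 70.78 pbw
Glass = batch − LOI = 342.7 − 70.78 = 271.9 pbw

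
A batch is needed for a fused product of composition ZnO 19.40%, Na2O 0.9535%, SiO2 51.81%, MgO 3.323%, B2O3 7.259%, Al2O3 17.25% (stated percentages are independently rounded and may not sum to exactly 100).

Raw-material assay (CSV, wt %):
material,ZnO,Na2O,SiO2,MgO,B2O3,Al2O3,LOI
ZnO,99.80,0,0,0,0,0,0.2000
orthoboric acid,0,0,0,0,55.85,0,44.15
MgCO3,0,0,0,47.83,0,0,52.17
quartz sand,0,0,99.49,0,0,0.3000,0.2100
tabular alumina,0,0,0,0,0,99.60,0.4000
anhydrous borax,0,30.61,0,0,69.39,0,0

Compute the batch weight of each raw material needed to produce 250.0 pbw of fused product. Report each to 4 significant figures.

Batch per 250.0 pbw fused product:
  ZnO: 48.60 pbw
  orthoboric acid: 22.82 pbw
  MgCO3: 17.37 pbw
  quartz sand: 130.2 pbw
  tabular alumina: 42.91 pbw
  anhydrous borax: 7.787 pbw
Total batch = 269.7 pbw; LOI loss = 19.68 pbw; yield = 92.70%

Intermediates appear rounded to 4 significant digits at each printed step. Every computation keeps full precision at each step — a single rounding yields every reported number — derived quantities, including ignition loss, the totals, glass mass, yield, the six compositions, are computed starting from the weights for 250.0 pbw of glass at full float precision as they appear in problem or answer.
Oxide-by-oxide targets in 250.0 pbw fused product:
  ZnO: 19.40% × 250.0 = 48.50 pbw
  Na2O: 0.9535% × 250.0 = 2.384 pbw
  SiO2: 51.81% × 250.0 = 129.5 pbw
  MgO: 3.323% × 250.0 = 8.308 pbw
  B2O3: 7.259% × 250.0 = 18.15 pbw
  Al2O3: 17.25% × 250.0 = 43.12 pbw
Verifying the oxide balance per the reported batch figures, against the basis in use (each sum matches its target mass inside rounding margins):
  ZnO: 48.60·0.9980 = 48.50 pbw (target 48.50 pbw)
  Na2O: 7.787·0.3061 = 2.384 pbw (target 2.384 pbw)
  SiO2: 130.2·0.9949 = 129.5 pbw (target 129.5 pbw)
  MgO: 17.37·0.4783 = 8.308 pbw (target 8.308 pbw)
  B2O3: 22.82·0.5585 + 7.787·0.6939 = 18.15 pbw (target 18.15 pbw)
  Al2O3: 130.2·0.003000 + 42.91·0.9960 = 43.13 pbw (target 43.12 pbw)
Mass balance on the glass: total charge less LOI = 250.0 pbw (targets for the oxides total 250.0 pbw; basis as stated: 250.0 pbw — rounding explains the deltas).
Batch grand total — Σ batch = 269.7 pbw; the LOI term Σ batch·LOI equals 19.68 pbw; the yield ratio, glass ÷ batch: 92.70%.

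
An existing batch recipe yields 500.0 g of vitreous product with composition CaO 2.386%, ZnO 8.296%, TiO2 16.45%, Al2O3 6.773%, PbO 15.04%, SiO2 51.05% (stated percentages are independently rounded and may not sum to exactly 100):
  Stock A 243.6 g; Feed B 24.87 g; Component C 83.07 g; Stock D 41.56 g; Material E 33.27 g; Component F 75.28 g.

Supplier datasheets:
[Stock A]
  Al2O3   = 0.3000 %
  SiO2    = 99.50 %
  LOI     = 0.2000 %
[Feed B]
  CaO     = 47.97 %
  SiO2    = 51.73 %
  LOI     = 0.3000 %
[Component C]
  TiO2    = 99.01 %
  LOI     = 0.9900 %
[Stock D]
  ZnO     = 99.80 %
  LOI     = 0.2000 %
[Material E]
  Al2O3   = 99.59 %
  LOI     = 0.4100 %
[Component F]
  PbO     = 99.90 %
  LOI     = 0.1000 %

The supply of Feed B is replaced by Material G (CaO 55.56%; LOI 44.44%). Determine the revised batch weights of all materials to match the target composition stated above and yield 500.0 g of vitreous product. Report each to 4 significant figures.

Revised batch per 500.0 g vitreous product:
  Stock A: 256.5 g
  Material G: 21.47 g
  Component C: 83.07 g
  Stock D: 41.56 g
  Material E: 33.23 g
  Component F: 75.28 g
Total batch = 511.1 g; LOI loss = 11.17 g

In-progress results are displayed rounded off to 4 significant figures when written out; all arithmetic holds exact precision in all steps; exactly one rounding lands on every reported figure; the derived quantities are rebuilt from the weighed amounts for 500.0 g of glass in exact precision (LOI, net glass mass, the yield, totals, the six compositions) precisely as stated by the problem or the answer.
The oxide mass targets at 500.0 g vitreous product:
  CaO: 2.386% × 500.0 = 11.93 g
  ZnO: 8.296% × 500.0 = 41.48 g
  TiO2: 16.45% × 500.0 = 82.25 g
  Al2O3: 6.773% × 500.0 = 33.86 g
  PbO: 15.04% × 500.0 = 75.20 g
  SiO2: 51.05% × 500.0 = 255.2 g
Per-oxide balance check per the reported batch figures, relative to the basis at hand (oxide sums agree with the targets up to rounding of the answer):
  CaO: 21.47·0.5556 = 11.93 g (target 11.93 g)
  ZnO: 41.56·0.9980 = 41.48 g (target 41.48 g)
  TiO2: 83.07·0.9901 = 82.25 g (target 82.25 g)
  Al2O3: 256.5·0.003000 + 33.23·0.9959 = 33.86 g (target 33.86 g)
  PbO: 75.28·0.9990 = 75.20 g (target 75.20 g)
  SiO2: 256.5·0.9950 = 255.2 g (target 255.2 g)
Auditing the glass mass value: whole batch net of LOI = 499.9 g (targets for the oxides total 500.0 g; basis as stated: 500.0 g — deltas are rounding alone).
Adding the batch up: Σ batch = 511.1 g; LOI loss = Σ batch·LOI = 11.17 g; yield, glass over the total, = 97.81%.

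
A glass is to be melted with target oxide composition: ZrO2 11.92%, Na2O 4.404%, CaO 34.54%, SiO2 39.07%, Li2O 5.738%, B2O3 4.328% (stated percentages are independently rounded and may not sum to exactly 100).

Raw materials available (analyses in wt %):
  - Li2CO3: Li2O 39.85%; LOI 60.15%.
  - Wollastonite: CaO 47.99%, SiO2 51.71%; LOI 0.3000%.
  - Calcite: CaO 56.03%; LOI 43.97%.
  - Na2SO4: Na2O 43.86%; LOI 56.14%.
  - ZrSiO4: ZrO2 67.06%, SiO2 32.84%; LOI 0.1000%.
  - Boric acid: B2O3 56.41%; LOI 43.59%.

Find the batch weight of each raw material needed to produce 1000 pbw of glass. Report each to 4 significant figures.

Batch per 1000 pbw glass:
  Li2CO3: 144.0 pbw
  Wollastonite: 642.7 pbw
  Calcite: 66.00 pbw
  Na2SO4: 100.4 pbw
  ZrSiO4: 177.8 pbw
  Boric acid: 76.72 pbw
Total batch = 1208 pbw; LOI loss = 207.5 pbw; yield = 82.81%

Rounding to four significant figures applies to every intermediate as displayed; the whole derivation runs at exact precision in every operation — a single rounding completes every reported result — all derived quantities (yield, LOI, totals, six oxide percentages, glass mass) are rebuilt at exact precision from the weighed amounts for 1000 pbw of glass exactly as printed in the problem or answer text.
The oxide mass targets at 1000 pbw glass:
  ZrO2: 11.92% × 1000 = 119.2 pbw
  Na2O: 4.404% × 1000 = 44.04 pbw
  CaO: 34.54% × 1000 = 345.4 pbw
  SiO2: 39.07% × 1000 = 390.7 pbw
  Li2O: 5.738% × 1000 = 57.38 pbw
  B2O3: 4.328% × 1000 = 43.28 pbw
Checking each oxide sum from the weights as reported, under the basis named above (oxide sums agree with the targets exact up to rounding of places):
  ZrO2: 177.8·0.6706 = 119.2 pbw (target 119.2 pbw)
  Na2O: 100.4·0.4386 = 44.04 pbw (target 44.04 pbw)
  CaO: 642.7·0.4799 + 66.00·0.5603 = 345.4 pbw (target 345.4 pbw)
  SiO2: 642.7·0.5171 + 177.8·0.3284 = 390.7 pbw (target 390.7 pbw)
  Li2O: 144.0·0.3985 = 57.38 pbw (target 57.38 pbw)
  B2O3: 76.72·0.5641 = 43.28 pbw (target 43.28 pbw)
Glass-mass bookkeeping: the batch minus its LOI: 1000 pbw (oxide target masses add up to 1000 pbw; with the basis standing at 1000 pbw — differing by rounding only).
Batch grand total — Σ batch = 1208 pbw; LOI loss = Σ batch·LOI = 207.5 pbw; glass ÷ batch gives a yield of 82.81%.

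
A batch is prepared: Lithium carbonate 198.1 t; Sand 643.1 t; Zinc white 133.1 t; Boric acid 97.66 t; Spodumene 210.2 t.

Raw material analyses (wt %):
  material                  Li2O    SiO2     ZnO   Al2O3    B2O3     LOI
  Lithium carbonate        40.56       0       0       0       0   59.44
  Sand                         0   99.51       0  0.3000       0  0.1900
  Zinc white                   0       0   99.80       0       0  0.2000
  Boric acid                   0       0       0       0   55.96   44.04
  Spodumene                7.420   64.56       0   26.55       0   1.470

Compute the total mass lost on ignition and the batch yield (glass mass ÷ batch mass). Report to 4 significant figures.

LOI loss = 165.3 t; glass = 1117 t; yield = 87.10%

Rounding to four significant figures governs every intermediate as printed; each numeric step holds full precision all the way through — each reported value undergoes a single rounding — derived quantities, including totals, yield, the five compositions, net glass mass, ignition loss, are carried from the batch weights for 1117 t of glass in full precision as written in problem or answer.
Each material's LOI contribution:
  Lithium carbonate: 198.1 × 0.5944 = 117.8 t
  Sand: 643.1 × 0.001900 = 1.222 t
  Zinc white: 133.1 × 0.002000 = 0.2662 t
  Boric acid: 97.66 × 0.4404 = 43.01 t
  Spodumene: 210.2 × 0.01470 = 3.090 t
Total LOI = 165.3 t
Glass = batch − LOI = 1282 − 165.3 = 1117 t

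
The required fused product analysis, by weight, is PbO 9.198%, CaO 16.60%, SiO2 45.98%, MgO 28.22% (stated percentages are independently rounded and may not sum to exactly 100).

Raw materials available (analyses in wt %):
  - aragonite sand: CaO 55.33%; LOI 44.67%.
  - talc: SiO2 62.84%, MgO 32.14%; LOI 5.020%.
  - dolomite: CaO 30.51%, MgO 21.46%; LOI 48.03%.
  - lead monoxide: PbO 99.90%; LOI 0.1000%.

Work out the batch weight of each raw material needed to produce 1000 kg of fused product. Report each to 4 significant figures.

All internal work runs at full precision in every operation — working values are rounded to 4 significant digits when quoted. A single rounding produces each reported number — all derived quantities, including ignition loss, glass mass, totals, the yield, four oxide percentages, are re-derived from the batch weights on 1000 kg of glass at full precision as they appear in the question or the answer.
The oxide mass targets at 1000 kg fused product:
  PbO: 9.198% × 1000 = 91.98 kg
  CaO: 16.60% × 1000 = 166.0 kg
  SiO2: 45.98% × 1000 = 459.8 kg
  MgO: 28.22% × 1000 = 282.2 kg
Balance tally, oxide-wise, with the batch weights as given, for the quoted basis mass (sum by sum, the targets are met net of answer rounding effects):
  PbO: 92.07·0.9990 = 91.98 kg (target 91.98 kg)
  CaO: 179.2·0.5533 + 219.2·0.3051 = 166.0 kg (target 166.0 kg)
  SiO2: 731.7·0.6284 = 459.8 kg (target 459.8 kg)
  MgO: 731.7·0.3214 + 219.2·0.2146 = 282.2 kg (target 282.2 kg)
Consistency of the glass mass: the batch minus its LOI: 1000 kg (the Σ of target masses is 1000 kg; the stated basis being 1000 kg — deltas are rounding alone).
Batch total: Σ batch = 1222 kg; LOI loss = Σ batch·LOI = 222.2 kg; yield, glass over the total, = 81.82%.

Batch per 1000 kg fused product:
  aragonite sand: 179.2 kg
  talc: 731.7 kg
  dolomite: 219.2 kg
  lead monoxide: 92.07 kg
Total batch = 1222 kg; LOI loss = 222.2 kg; yield = 81.82%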